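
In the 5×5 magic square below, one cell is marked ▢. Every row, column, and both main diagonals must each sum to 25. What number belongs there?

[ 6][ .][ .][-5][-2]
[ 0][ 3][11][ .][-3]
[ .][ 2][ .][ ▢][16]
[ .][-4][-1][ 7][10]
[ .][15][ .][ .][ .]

8

Using row 2: 0 + 3 + 11 + (-3) + ? → (2,4) = 25 − 11 = 14.
From row 4, 25 − (-4 + (-1) + 7 + 10) gives (4,1) = 13.
Column 2: 3 + 2 + (-4) + 15 + ? = 25, so (1,2) = 9.
From column 5, 25 − (-2 + (-3) + 16 + 10) gives (5,5) = 4.
From main diagonal, 25 − (6 + 3 + 7 + 4) gives (3,3) = 5.
From anti-diagonal, 25 − (-2 + 14 + 5 + (-4)) gives (5,1) = 12.
Using row 1: 6 + 9 + (-5) + (-2) + ? → (1,3) = 25 − 8 = 17.
Column 1: 6 + 0 + 13 + 12 + ? = 25, so (3,1) = -6.
Column 3 needs 25; the known cells sum to 32, so (5,3) = -7.
From row 3, 25 − (-6 + 2 + 5 + 16) gives (3,4) = 8.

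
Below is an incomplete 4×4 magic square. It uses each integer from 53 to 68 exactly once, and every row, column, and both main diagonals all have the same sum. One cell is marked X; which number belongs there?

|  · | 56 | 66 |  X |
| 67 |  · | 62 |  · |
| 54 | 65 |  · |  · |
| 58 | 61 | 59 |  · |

57

The entries are 53 through 68, which sum to 968, so each line sums to 968/4 = 242.
Row 4 needs 242; the known cells sum to 178, so (4,4) = 64.
The remaining cell in column 1 is (1,1) = 242 − 179 = 63.
Column 2 needs 242; the known cells sum to 182, so (2,2) = 60.
Column 3: 66 + 62 + 59 + ? = 242, so (3,3) = 55.
From anti-diagonal, 242 − (62 + 65 + 58) gives (1,4) = 57.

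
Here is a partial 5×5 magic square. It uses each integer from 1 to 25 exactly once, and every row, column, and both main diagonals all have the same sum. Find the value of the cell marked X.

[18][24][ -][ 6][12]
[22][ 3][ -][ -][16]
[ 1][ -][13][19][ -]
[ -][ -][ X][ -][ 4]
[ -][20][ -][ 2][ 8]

The entries are 1 through 25, which sum to 325, so each line sums to 325/5 = 65.
Row 1: 18 + 24 + 6 + 12 + ? = 65, so (1,3) = 5.
Using column 5: 12 + 16 + 4 + 8 + ? → (3,5) = 65 − 40 = 25.
The remaining cell in main diagonal is (4,4) = 65 − 42 = 23.
Row 3: 1 + 13 + 19 + 25 + ? = 65, so (3,2) = 7.
Column 2: 24 + 3 + 7 + 20 + ? = 65, so (4,2) = 11.
Column 4: 6 + 19 + 23 + 2 + ? = 65, so (2,4) = 15.
Anti-diagonal must total 65; the given cells sum to 51, so (5,1) = 14.
Row 2 needs 65; the known cells sum to 56, so (2,3) = 9.
Using row 5: 14 + 20 + 2 + 8 + ? → (5,3) = 65 − 44 = 21.
Column 1 must total 65; the given cells sum to 55, so (4,1) = 10.
From column 3, 65 − (5 + 9 + 13 + 21) gives (4,3) = 17.

17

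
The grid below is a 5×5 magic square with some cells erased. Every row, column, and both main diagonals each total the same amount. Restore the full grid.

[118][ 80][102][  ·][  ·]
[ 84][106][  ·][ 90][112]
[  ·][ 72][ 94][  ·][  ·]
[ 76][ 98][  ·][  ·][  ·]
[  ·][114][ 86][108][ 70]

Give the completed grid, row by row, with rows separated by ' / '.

118 80 102 74 96 / 84 106 78 90 112 / 100 72 94 116 88 / 76 98 110 82 104 / 92 114 86 108 70

Column 2 is already complete: 80 + 106 + 72 + 98 + 114 = 470, so that is the magic constant.
Using row 2: 84 + 106 + 90 + 112 + ? → (2,3) = 470 − 392 = 78.
Row 5: 114 + 86 + 108 + 70 + ? = 470, so (5,1) = 92.
Using column 1: 118 + 84 + 76 + 92 + ? → (3,1) = 470 − 370 = 100.
The remaining cell in column 3 is (4,3) = 470 − 360 = 110.
Main diagonal must total 470; the given cells sum to 388, so (4,4) = 82.
The remaining cell in anti-diagonal is (1,5) = 470 − 374 = 96.
Using row 1: 118 + 80 + 102 + 96 + ? → (1,4) = 470 − 396 = 74.
Row 4: 76 + 98 + 110 + 82 + ? = 470, so (4,5) = 104.
Column 4: 74 + 90 + 82 + 108 + ? = 470, so (3,4) = 116.
Column 5 must total 470; the given cells sum to 382, so (3,5) = 88.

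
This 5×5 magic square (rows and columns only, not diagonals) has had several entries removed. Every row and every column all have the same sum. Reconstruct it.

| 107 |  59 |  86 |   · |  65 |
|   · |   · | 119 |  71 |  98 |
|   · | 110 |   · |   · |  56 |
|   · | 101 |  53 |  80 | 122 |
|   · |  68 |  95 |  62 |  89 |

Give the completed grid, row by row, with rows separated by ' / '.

107 59 86 113 65 / 50 92 119 71 98 / 83 110 77 104 56 / 74 101 53 80 122 / 116 68 95 62 89

Column 5 is already complete: 65 + 98 + 56 + 122 + 89 = 430, so that is the magic constant.
Using row 1: 107 + 59 + 86 + 65 + ? → (1,4) = 430 − 317 = 113.
The remaining cell in row 4 is (4,1) = 430 − 356 = 74.
From row 5, 430 − (68 + 95 + 62 + 89) gives (5,1) = 116.
The remaining cell in column 2 is (2,2) = 430 − 338 = 92.
Column 3: 86 + 119 + 53 + 95 + ? = 430, so (3,3) = 77.
The remaining cell in column 4 is (3,4) = 430 − 326 = 104.
The remaining cell in row 2 is (2,1) = 430 − 380 = 50.
Using row 3: 110 + 77 + 104 + 56 + ? → (3,1) = 430 − 347 = 83.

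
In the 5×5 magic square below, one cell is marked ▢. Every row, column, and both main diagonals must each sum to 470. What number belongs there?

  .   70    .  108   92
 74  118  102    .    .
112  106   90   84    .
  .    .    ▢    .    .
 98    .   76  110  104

Row 3: 112 + 106 + 90 + 84 + ? = 470, so (3,5) = 78.
The remaining cell in row 5 is (5,2) = 470 − 388 = 82.
Column 2 must total 470; the given cells sum to 376, so (4,2) = 94.
Anti-diagonal needs 470; the known cells sum to 374, so (2,4) = 96.
From row 2, 470 − (74 + 118 + 102 + 96) gives (2,5) = 80.
Column 4 needs 470; the known cells sum to 398, so (4,4) = 72.
The remaining cell in column 5 is (4,5) = 470 − 354 = 116.
Main diagonal must total 470; the given cells sum to 384, so (1,1) = 86.
From row 1, 470 − (86 + 70 + 108 + 92) gives (1,3) = 114.
Column 1 must total 470; the given cells sum to 370, so (4,1) = 100.
The remaining cell in column 3 is (4,3) = 470 − 382 = 88.

88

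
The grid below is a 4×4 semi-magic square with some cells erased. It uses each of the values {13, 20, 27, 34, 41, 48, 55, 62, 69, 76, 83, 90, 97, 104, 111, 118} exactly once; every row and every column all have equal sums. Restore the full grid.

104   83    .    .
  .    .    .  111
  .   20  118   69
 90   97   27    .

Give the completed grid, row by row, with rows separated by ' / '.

104 83 41 34 / 13 62 76 111 / 55 20 118 69 / 90 97 27 48

The 16 entries sum to 1048, so each line sums to 1048/4 = 262.
From row 3, 262 − (20 + 118 + 69) gives (3,1) = 55.
From row 4, 262 − (90 + 97 + 27) gives (4,4) = 48.
The remaining cell in column 1 is (2,1) = 262 − 249 = 13.
Using column 2: 83 + 20 + 97 + ? → (2,2) = 262 − 200 = 62.
Column 4 needs 262; the known cells sum to 228, so (1,4) = 34.
From row 1, 262 − (104 + 83 + 34) gives (1,3) = 41.
Row 2: 13 + 62 + 111 + ? = 262, so (2,3) = 76.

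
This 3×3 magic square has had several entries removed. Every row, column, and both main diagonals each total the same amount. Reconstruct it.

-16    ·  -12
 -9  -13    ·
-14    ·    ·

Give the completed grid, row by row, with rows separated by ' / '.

-16 -11 -12 / -9 -13 -17 / -14 -15 -10

Column 1 is already complete: -16 + -9 + -14 = -39, so that is the magic constant.
Using row 1: -16 + (-12) + ? → (1,2) = -39 − (-28) = -11.
From row 2, -39 − (-9 + (-13)) gives (2,3) = -17.
Column 2: -11 + (-13) + ? = -39, so (3,2) = -15.
Column 3: -12 + (-17) + ? = -39, so (3,3) = -10.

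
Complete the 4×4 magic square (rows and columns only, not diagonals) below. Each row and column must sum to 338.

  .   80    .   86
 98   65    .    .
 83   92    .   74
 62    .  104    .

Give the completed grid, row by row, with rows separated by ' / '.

Using row 3: 83 + 92 + 74 + ? → (3,3) = 338 − 249 = 89.
From column 1, 338 − (98 + 83 + 62) gives (1,1) = 95.
Column 2 needs 338; the known cells sum to 237, so (4,2) = 101.
Row 1: 95 + 80 + 86 + ? = 338, so (1,3) = 77.
Row 4: 62 + 101 + 104 + ? = 338, so (4,4) = 71.
Using column 3: 77 + 89 + 104 + ? → (2,3) = 338 − 270 = 68.
From column 4, 338 − (86 + 74 + 71) gives (2,4) = 107.

95 80 77 86 / 98 65 68 107 / 83 92 89 74 / 62 101 104 71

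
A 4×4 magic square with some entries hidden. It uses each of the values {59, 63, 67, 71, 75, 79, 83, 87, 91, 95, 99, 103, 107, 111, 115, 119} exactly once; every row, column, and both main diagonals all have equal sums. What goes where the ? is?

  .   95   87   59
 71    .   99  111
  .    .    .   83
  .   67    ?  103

The 16 entries sum to 1424, so each line sums to 1424/4 = 356.
Row 1: 95 + 87 + 59 + ? = 356, so (1,1) = 115.
Row 2: 71 + 99 + 111 + ? = 356, so (2,2) = 75.
Using column 2: 95 + 75 + 67 + ? → (3,2) = 356 − 237 = 119.
Using main diagonal: 115 + 75 + 103 + ? → (3,3) = 356 − 293 = 63.
Using anti-diagonal: 59 + 99 + 119 + ? → (4,1) = 356 − 277 = 79.
Row 3 needs 356; the known cells sum to 265, so (3,1) = 91.
Using row 4: 79 + 67 + 103 + ? → (4,3) = 356 − 249 = 107.

107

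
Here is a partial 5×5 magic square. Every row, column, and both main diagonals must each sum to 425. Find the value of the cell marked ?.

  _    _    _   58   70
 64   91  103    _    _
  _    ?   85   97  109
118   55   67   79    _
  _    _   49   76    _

73

From row 4, 425 − (118 + 55 + 67 + 79) gives (4,5) = 106.
Column 3 must total 425; the given cells sum to 304, so (1,3) = 121.
Column 4: 58 + 97 + 79 + 76 + ? = 425, so (2,4) = 115.
Anti-diagonal: 70 + 115 + 85 + 55 + ? = 425, so (5,1) = 100.
Row 2 must total 425; the given cells sum to 373, so (2,5) = 52.
Column 5: 70 + 52 + 109 + 106 + ? = 425, so (5,5) = 88.
Using main diagonal: 91 + 85 + 79 + 88 + ? → (1,1) = 425 − 343 = 82.
The remaining cell in row 1 is (1,2) = 425 − 331 = 94.
The remaining cell in row 5 is (5,2) = 425 − 313 = 112.
Using column 1: 82 + 64 + 118 + 100 + ? → (3,1) = 425 − 364 = 61.
From column 2, 425 − (94 + 91 + 55 + 112) gives (3,2) = 73.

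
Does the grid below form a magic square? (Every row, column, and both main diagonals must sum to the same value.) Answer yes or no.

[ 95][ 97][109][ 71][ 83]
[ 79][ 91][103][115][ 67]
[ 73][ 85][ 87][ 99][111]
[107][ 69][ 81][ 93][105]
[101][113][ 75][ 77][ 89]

Yes

Row 1: 95 + 97 + 109 + 71 + 83 = 455.
Row 2: 79 + 91 + 103 + 115 + 67 = 455.
Row 3: 73 + 85 + 87 + 99 + 111 = 455.
Row 4: 107 + 69 + 81 + 93 + 105 = 455.
Row 5: 101 + 113 + 75 + 77 + 89 = 455.
Column 1: 95 + 79 + 73 + 107 + 101 = 455.
Column 2: 97 + 91 + 85 + 69 + 113 = 455.
Column 3: 109 + 103 + 87 + 81 + 75 = 455.
Column 4: 71 + 115 + 99 + 93 + 77 = 455.
Column 5: 83 + 67 + 111 + 105 + 89 = 455.
Main diagonal: 95 + 91 + 87 + 93 + 89 = 455.
Anti-diagonal: 83 + 115 + 87 + 69 + 101 = 455.
All lines sum to 455.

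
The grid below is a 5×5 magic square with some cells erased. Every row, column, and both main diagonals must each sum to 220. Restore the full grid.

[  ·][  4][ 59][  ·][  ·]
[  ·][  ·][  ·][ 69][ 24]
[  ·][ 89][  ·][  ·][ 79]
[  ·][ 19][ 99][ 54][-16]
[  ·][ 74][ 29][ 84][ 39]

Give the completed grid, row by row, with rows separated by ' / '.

49 4 59 14 94 / 104 34 -11 69 24 / 9 89 44 -1 79 / 64 19 99 54 -16 / -6 74 29 84 39

Row 4 needs 220; the known cells sum to 156, so (4,1) = 64.
Row 5 must total 220; the given cells sum to 226, so (5,1) = -6.
From column 2, 220 − (4 + 89 + 19 + 74) gives (2,2) = 34.
Column 5 needs 220; the known cells sum to 126, so (1,5) = 94.
From anti-diagonal, 220 − (94 + 69 + 19 + (-6)) gives (3,3) = 44.
Column 3: 59 + 44 + 99 + 29 + ? = 220, so (2,3) = -11.
Main diagonal: 34 + 44 + 54 + 39 + ? = 220, so (1,1) = 49.
Using row 1: 49 + 4 + 59 + 94 + ? → (1,4) = 220 − 206 = 14.
Row 2 needs 220; the known cells sum to 116, so (2,1) = 104.
Column 1 needs 220; the known cells sum to 211, so (3,1) = 9.
From column 4, 220 − (14 + 69 + 54 + 84) gives (3,4) = -1.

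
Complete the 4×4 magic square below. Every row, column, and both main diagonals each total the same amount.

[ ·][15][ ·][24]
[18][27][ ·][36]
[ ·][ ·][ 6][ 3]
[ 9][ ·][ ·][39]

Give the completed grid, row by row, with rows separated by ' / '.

Column 4 is already complete: 24 + 36 + 3 + 39 = 102, so that is the magic constant.
From row 2, 102 − (18 + 27 + 36) gives (2,3) = 21.
The remaining cell in main diagonal is (1,1) = 102 − 72 = 30.
The remaining cell in anti-diagonal is (3,2) = 102 − 54 = 48.
Using row 1: 30 + 15 + 24 + ? → (1,3) = 102 − 69 = 33.
The remaining cell in row 3 is (3,1) = 102 − 57 = 45.
The remaining cell in column 2 is (4,2) = 102 − 90 = 12.
Column 3: 33 + 21 + 6 + ? = 102, so (4,3) = 42.

30 15 33 24 / 18 27 21 36 / 45 48 6 3 / 9 12 42 39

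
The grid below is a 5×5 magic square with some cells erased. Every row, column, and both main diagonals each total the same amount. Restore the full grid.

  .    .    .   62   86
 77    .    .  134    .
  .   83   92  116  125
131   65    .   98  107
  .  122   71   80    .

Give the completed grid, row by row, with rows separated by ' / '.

95 119 128 62 86 / 77 101 110 134 68 / 74 83 92 116 125 / 131 65 89 98 107 / 113 122 71 80 104

Column 4 is already complete: 62 + 134 + 116 + 98 + 80 = 490, so that is the magic constant.
Using row 3: 83 + 92 + 116 + 125 + ? → (3,1) = 490 − 416 = 74.
From row 4, 490 − (131 + 65 + 98 + 107) gives (4,3) = 89.
Anti-diagonal must total 490; the given cells sum to 377, so (5,1) = 113.
The remaining cell in row 5 is (5,5) = 490 − 386 = 104.
Column 1: 77 + 74 + 131 + 113 + ? = 490, so (1,1) = 95.
Column 5 needs 490; the known cells sum to 422, so (2,5) = 68.
Main diagonal needs 490; the known cells sum to 389, so (2,2) = 101.
Row 2: 77 + 101 + 134 + 68 + ? = 490, so (2,3) = 110.
Column 2 needs 490; the known cells sum to 371, so (1,2) = 119.
Column 3 must total 490; the given cells sum to 362, so (1,3) = 128.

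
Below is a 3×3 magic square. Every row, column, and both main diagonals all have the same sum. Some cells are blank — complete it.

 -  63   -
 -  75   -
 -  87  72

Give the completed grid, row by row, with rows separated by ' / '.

Column 2 is already complete: 63 + 75 + 87 = 225, so that is the magic constant.
Using row 3: 87 + 72 + ? → (3,1) = 225 − 159 = 66.
Main diagonal needs 225; the known cells sum to 147, so (1,1) = 78.
From anti-diagonal, 225 − (75 + 66) gives (1,3) = 84.
From column 1, 225 − (78 + 66) gives (2,1) = 81.
Column 3 must total 225; the given cells sum to 156, so (2,3) = 69.

78 63 84 / 81 75 69 / 66 87 72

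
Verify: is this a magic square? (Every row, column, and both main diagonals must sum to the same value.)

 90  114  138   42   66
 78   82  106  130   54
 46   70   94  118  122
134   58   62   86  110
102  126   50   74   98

Row 1: 90 + 114 + 138 + 42 + 66 = 450.
Row 2: 78 + 82 + 106 + 130 + 54 = 450.
Row 3: 46 + 70 + 94 + 118 + 122 = 450.
Row 4: 134 + 58 + 62 + 86 + 110 = 450.
Row 5: 102 + 126 + 50 + 74 + 98 = 450.
Column 1: 90 + 78 + 46 + 134 + 102 = 450.
Column 2: 114 + 82 + 70 + 58 + 126 = 450.
Column 3: 138 + 106 + 94 + 62 + 50 = 450.
Column 4: 42 + 130 + 118 + 86 + 74 = 450.
Column 5: 66 + 54 + 122 + 110 + 98 = 450.
Main diagonal: 90 + 82 + 94 + 86 + 98 = 450.
Anti-diagonal: 66 + 130 + 94 + 58 + 102 = 450.
All lines sum to 450.

Yes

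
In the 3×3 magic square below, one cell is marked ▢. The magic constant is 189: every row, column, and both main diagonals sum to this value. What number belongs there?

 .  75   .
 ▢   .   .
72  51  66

Using column 2: 75 + 51 + ? → (2,2) = 189 − 126 = 63.
Main diagonal: 63 + 66 + ? = 189, so (1,1) = 60.
Anti-diagonal: 63 + 72 + ? = 189, so (1,3) = 54.
From column 1, 189 − (60 + 72) gives (2,1) = 57.

57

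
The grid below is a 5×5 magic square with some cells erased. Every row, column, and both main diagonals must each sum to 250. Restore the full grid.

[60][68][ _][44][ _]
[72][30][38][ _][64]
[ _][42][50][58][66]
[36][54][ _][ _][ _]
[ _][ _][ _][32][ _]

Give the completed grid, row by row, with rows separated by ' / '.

60 68 26 44 52 / 72 30 38 46 64 / 34 42 50 58 66 / 36 54 62 70 28 / 48 56 74 32 40

Row 2: 72 + 30 + 38 + 64 + ? = 250, so (2,4) = 46.
Row 3: 42 + 50 + 58 + 66 + ? = 250, so (3,1) = 34.
The remaining cell in column 1 is (5,1) = 250 − 202 = 48.
The remaining cell in column 2 is (5,2) = 250 − 194 = 56.
Column 4 must total 250; the given cells sum to 180, so (4,4) = 70.
Main diagonal: 60 + 30 + 50 + 70 + ? = 250, so (5,5) = 40.
The remaining cell in anti-diagonal is (1,5) = 250 − 198 = 52.
Using row 1: 60 + 68 + 44 + 52 + ? → (1,3) = 250 − 224 = 26.
The remaining cell in row 5 is (5,3) = 250 − 176 = 74.
Column 3: 26 + 38 + 50 + 74 + ? = 250, so (4,3) = 62.
Column 5 must total 250; the given cells sum to 222, so (4,5) = 28.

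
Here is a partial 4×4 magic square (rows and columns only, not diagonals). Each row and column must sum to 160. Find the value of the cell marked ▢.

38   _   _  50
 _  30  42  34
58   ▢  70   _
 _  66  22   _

18

Row 2 must total 160; the given cells sum to 106, so (2,1) = 54.
From column 1, 160 − (38 + 54 + 58) gives (4,1) = 10.
From column 3, 160 − (42 + 70 + 22) gives (1,3) = 26.
The remaining cell in row 1 is (1,2) = 160 − 114 = 46.
Row 4 needs 160; the known cells sum to 98, so (4,4) = 62.
The remaining cell in column 2 is (3,2) = 160 − 142 = 18.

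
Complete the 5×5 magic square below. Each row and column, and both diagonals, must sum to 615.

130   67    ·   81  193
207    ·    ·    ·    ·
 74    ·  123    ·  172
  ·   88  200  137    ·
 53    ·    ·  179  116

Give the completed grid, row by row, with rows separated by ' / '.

130 67 144 81 193 / 207 109 46 158 95 / 74 186 123 60 172 / 151 88 200 137 39 / 53 165 102 179 116

Row 1 needs 615; the known cells sum to 471, so (1,3) = 144.
Column 1 must total 615; the given cells sum to 464, so (4,1) = 151.
Main diagonal: 130 + 123 + 137 + 116 + ? = 615, so (2,2) = 109.
Using anti-diagonal: 193 + 123 + 88 + 53 + ? → (2,4) = 615 − 457 = 158.
Row 4 must total 615; the given cells sum to 576, so (4,5) = 39.
Using column 4: 81 + 158 + 137 + 179 + ? → (3,4) = 615 − 555 = 60.
The remaining cell in column 5 is (2,5) = 615 − 520 = 95.
Row 2: 207 + 109 + 158 + 95 + ? = 615, so (2,3) = 46.
The remaining cell in row 3 is (3,2) = 615 − 429 = 186.
Column 2: 67 + 109 + 186 + 88 + ? = 615, so (5,2) = 165.
Column 3 must total 615; the given cells sum to 513, so (5,3) = 102.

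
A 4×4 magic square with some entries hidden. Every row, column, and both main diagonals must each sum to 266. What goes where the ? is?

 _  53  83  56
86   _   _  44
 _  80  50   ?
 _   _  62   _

89

Row 1 needs 266; the known cells sum to 192, so (1,1) = 74.
From column 3, 266 − (83 + 50 + 62) gives (2,3) = 71.
Anti-diagonal must total 266; the given cells sum to 207, so (4,1) = 59.
The remaining cell in row 2 is (2,2) = 266 − 201 = 65.
Column 1 must total 266; the given cells sum to 219, so (3,1) = 47.
From column 2, 266 − (53 + 65 + 80) gives (4,2) = 68.
Main diagonal must total 266; the given cells sum to 189, so (4,4) = 77.
Using row 3: 47 + 80 + 50 + ? → (3,4) = 266 − 177 = 89.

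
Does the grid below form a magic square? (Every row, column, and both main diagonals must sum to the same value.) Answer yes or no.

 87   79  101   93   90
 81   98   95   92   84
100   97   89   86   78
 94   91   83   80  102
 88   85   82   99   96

Yes

Row 1: 87 + 79 + 101 + 93 + 90 = 450.
Row 2: 81 + 98 + 95 + 92 + 84 = 450.
Row 3: 100 + 97 + 89 + 86 + 78 = 450.
Row 4: 94 + 91 + 83 + 80 + 102 = 450.
Row 5: 88 + 85 + 82 + 99 + 96 = 450.
Column 1: 87 + 81 + 100 + 94 + 88 = 450.
Column 2: 79 + 98 + 97 + 91 + 85 = 450.
Column 3: 101 + 95 + 89 + 83 + 82 = 450.
Column 4: 93 + 92 + 86 + 80 + 99 = 450.
Column 5: 90 + 84 + 78 + 102 + 96 = 450.
Main diagonal: 87 + 98 + 89 + 80 + 96 = 450.
Anti-diagonal: 90 + 92 + 89 + 91 + 88 = 450.
All lines sum to 450.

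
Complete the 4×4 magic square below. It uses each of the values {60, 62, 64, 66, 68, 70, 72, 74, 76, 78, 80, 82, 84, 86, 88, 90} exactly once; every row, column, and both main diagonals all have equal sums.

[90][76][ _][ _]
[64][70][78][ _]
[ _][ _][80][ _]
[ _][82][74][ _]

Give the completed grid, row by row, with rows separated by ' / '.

The 16 entries sum to 1200, so each line sums to 1200/4 = 300.
Row 2: 64 + 70 + 78 + ? = 300, so (2,4) = 88.
Column 2 must total 300; the given cells sum to 228, so (3,2) = 72.
The remaining cell in column 3 is (1,3) = 300 − 232 = 68.
From main diagonal, 300 − (90 + 70 + 80) gives (4,4) = 60.
From row 1, 300 − (90 + 76 + 68) gives (1,4) = 66.
Row 4 must total 300; the given cells sum to 216, so (4,1) = 84.
Column 1 must total 300; the given cells sum to 238, so (3,1) = 62.
Using column 4: 66 + 88 + 60 + ? → (3,4) = 300 − 214 = 86.

90 76 68 66 / 64 70 78 88 / 62 72 80 86 / 84 82 74 60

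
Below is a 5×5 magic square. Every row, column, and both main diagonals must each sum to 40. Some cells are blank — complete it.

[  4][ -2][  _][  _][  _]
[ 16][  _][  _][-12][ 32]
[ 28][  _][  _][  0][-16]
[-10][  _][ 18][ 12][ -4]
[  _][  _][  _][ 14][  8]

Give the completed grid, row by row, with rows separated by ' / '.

Row 4 must total 40; the given cells sum to 16, so (4,2) = 24.
Column 1 needs 40; the known cells sum to 38, so (5,1) = 2.
Column 4 needs 40; the known cells sum to 14, so (1,4) = 26.
Column 5: 32 + (-16) + (-4) + 8 + ? = 40, so (1,5) = 20.
Anti-diagonal needs 40; the known cells sum to 34, so (3,3) = 6.
The remaining cell in row 1 is (1,3) = 40 − 48 = -8.
From row 3, 40 − (28 + 6 + 0 + (-16)) gives (3,2) = 22.
Main diagonal must total 40; the given cells sum to 30, so (2,2) = 10.
Row 2: 16 + 10 + (-12) + 32 + ? = 40, so (2,3) = -6.
Column 2 must total 40; the given cells sum to 54, so (5,2) = -14.
Column 3 must total 40; the given cells sum to 10, so (5,3) = 30.

4 -2 -8 26 20 / 16 10 -6 -12 32 / 28 22 6 0 -16 / -10 24 18 12 -4 / 2 -14 30 14 8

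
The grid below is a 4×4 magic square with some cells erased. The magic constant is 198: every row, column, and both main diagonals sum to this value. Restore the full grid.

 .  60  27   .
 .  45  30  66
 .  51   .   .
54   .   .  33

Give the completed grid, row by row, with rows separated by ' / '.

Row 2: 45 + 30 + 66 + ? = 198, so (2,1) = 57.
Column 2 needs 198; the known cells sum to 156, so (4,2) = 42.
From anti-diagonal, 198 − (30 + 51 + 54) gives (1,4) = 63.
Row 1 must total 198; the given cells sum to 150, so (1,1) = 48.
From row 4, 198 − (54 + 42 + 33) gives (4,3) = 69.
Column 1 needs 198; the known cells sum to 159, so (3,1) = 39.
The remaining cell in column 3 is (3,3) = 198 − 126 = 72.
Using column 4: 63 + 66 + 33 + ? → (3,4) = 198 − 162 = 36.

48 60 27 63 / 57 45 30 66 / 39 51 72 36 / 54 42 69 33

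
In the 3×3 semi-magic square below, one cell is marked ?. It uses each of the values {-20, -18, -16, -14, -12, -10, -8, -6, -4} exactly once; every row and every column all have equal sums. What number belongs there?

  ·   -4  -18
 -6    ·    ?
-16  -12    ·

-10

The 9 entries sum to -108, so each line sums to -108/3 = -36.
Row 1 must total -36; the given cells sum to -22, so (1,1) = -14.
Row 3: -16 + (-12) + ? = -36, so (3,3) = -8.
The remaining cell in column 2 is (2,2) = -36 − (-16) = -20.
Column 3 needs -36; the known cells sum to -26, so (2,3) = -10.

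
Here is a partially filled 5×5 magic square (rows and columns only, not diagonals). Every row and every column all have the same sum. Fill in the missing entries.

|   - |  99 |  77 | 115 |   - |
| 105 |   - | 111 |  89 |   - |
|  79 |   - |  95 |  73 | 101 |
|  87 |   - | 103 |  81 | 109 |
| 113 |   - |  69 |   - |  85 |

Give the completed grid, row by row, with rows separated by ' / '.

71 99 77 115 93 / 105 83 111 89 67 / 79 107 95 73 101 / 87 75 103 81 109 / 113 91 69 97 85

Column 3 is already complete: 77 + 111 + 95 + 103 + 69 = 455, so that is the magic constant.
Using row 3: 79 + 95 + 73 + 101 + ? → (3,2) = 455 − 348 = 107.
Row 4 needs 455; the known cells sum to 380, so (4,2) = 75.
Column 1 needs 455; the known cells sum to 384, so (1,1) = 71.
Column 4: 115 + 89 + 73 + 81 + ? = 455, so (5,4) = 97.
Row 1: 71 + 99 + 77 + 115 + ? = 455, so (1,5) = 93.
The remaining cell in row 5 is (5,2) = 455 − 364 = 91.
Column 2 must total 455; the given cells sum to 372, so (2,2) = 83.
Column 5: 93 + 101 + 109 + 85 + ? = 455, so (2,5) = 67.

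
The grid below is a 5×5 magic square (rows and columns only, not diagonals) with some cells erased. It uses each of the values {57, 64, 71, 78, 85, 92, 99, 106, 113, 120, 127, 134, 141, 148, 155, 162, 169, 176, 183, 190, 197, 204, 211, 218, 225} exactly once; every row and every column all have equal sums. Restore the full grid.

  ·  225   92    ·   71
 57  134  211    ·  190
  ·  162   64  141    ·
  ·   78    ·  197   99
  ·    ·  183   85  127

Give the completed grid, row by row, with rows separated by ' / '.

The 25 entries sum to 3525, so each line sums to 3525/5 = 705.
Row 2 must total 705; the given cells sum to 592, so (2,4) = 113.
Column 2 needs 705; the known cells sum to 599, so (5,2) = 106.
From column 3, 705 − (92 + 211 + 64 + 183) gives (4,3) = 155.
From column 4, 705 − (113 + 141 + 197 + 85) gives (1,4) = 169.
The remaining cell in column 5 is (3,5) = 705 − 487 = 218.
Row 1 needs 705; the known cells sum to 557, so (1,1) = 148.
Row 3 needs 705; the known cells sum to 585, so (3,1) = 120.
Row 4 must total 705; the given cells sum to 529, so (4,1) = 176.
Row 5: 106 + 183 + 85 + 127 + ? = 705, so (5,1) = 204.

148 225 92 169 71 / 57 134 211 113 190 / 120 162 64 141 218 / 176 78 155 197 99 / 204 106 183 85 127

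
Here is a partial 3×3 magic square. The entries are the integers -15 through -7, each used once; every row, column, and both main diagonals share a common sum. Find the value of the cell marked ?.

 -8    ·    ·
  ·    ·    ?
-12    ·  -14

The entries are -15 through -7, which sum to -99, so each line sums to -99/3 = -33.
From row 3, -33 − (-12 + (-14)) gives (3,2) = -7.
Column 1: -8 + (-12) + ? = -33, so (2,1) = -13.
From main diagonal, -33 − (-8 + (-14)) gives (2,2) = -11.
Anti-diagonal: -11 + (-12) + ? = -33, so (1,3) = -10.
Using row 1: -8 + (-10) + ? → (1,2) = -33 − (-18) = -15.
Row 2 needs -33; the known cells sum to -24, so (2,3) = -9.

-9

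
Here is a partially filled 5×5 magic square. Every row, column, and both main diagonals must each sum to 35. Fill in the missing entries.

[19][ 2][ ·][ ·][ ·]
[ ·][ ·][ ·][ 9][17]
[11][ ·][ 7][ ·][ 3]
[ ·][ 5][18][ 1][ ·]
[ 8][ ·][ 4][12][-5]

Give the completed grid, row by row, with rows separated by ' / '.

Row 5 needs 35; the known cells sum to 19, so (5,2) = 16.
Main diagonal needs 35; the known cells sum to 22, so (2,2) = 13.
Anti-diagonal needs 35; the known cells sum to 29, so (1,5) = 6.
Column 2 must total 35; the given cells sum to 36, so (3,2) = -1.
Column 5 must total 35; the given cells sum to 21, so (4,5) = 14.
Row 3: 11 + (-1) + 7 + 3 + ? = 35, so (3,4) = 15.
Row 4 needs 35; the known cells sum to 38, so (4,1) = -3.
Column 1 needs 35; the known cells sum to 35, so (2,1) = 0.
The remaining cell in column 4 is (1,4) = 35 − 37 = -2.
Using row 1: 19 + 2 + (-2) + 6 + ? → (1,3) = 35 − 25 = 10.
Row 2 must total 35; the given cells sum to 39, so (2,3) = -4.

19 2 10 -2 6 / 0 13 -4 9 17 / 11 -1 7 15 3 / -3 5 18 1 14 / 8 16 4 12 -5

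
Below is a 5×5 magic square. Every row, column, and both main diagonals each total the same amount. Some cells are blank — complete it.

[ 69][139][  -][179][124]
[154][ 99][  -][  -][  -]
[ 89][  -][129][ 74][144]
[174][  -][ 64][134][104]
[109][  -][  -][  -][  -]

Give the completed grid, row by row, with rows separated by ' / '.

Column 1 is already complete: 69 + 154 + 89 + 174 + 109 = 595, so that is the magic constant.
Row 1: 69 + 139 + 179 + 124 + ? = 595, so (1,3) = 84.
From row 3, 595 − (89 + 129 + 74 + 144) gives (3,2) = 159.
The remaining cell in row 4 is (4,2) = 595 − 476 = 119.
Column 2 needs 595; the known cells sum to 516, so (5,2) = 79.
Using main diagonal: 69 + 99 + 129 + 134 + ? → (5,5) = 595 − 431 = 164.
The remaining cell in anti-diagonal is (2,4) = 595 − 481 = 114.
Column 4 must total 595; the given cells sum to 501, so (5,4) = 94.
Using column 5: 124 + 144 + 104 + 164 + ? → (2,5) = 595 − 536 = 59.
The remaining cell in row 2 is (2,3) = 595 − 426 = 169.
Row 5 must total 595; the given cells sum to 446, so (5,3) = 149.

69 139 84 179 124 / 154 99 169 114 59 / 89 159 129 74 144 / 174 119 64 134 104 / 109 79 149 94 164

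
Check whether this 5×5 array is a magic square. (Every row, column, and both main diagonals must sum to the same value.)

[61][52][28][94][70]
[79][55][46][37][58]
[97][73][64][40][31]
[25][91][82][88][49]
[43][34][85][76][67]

No — row 5 sums to 305 but main diagonal sums to 335.

Row 1: 61 + 52 + 28 + 94 + 70 = 305.
Row 2: 79 + 55 + 46 + 37 + 58 = 275.
Row 3: 97 + 73 + 64 + 40 + 31 = 305.
Row 4: 25 + 91 + 82 + 88 + 49 = 335.
Row 5: 43 + 34 + 85 + 76 + 67 = 305.
Column 1: 61 + 79 + 97 + 25 + 43 = 305.
Column 2: 52 + 55 + 73 + 91 + 34 = 305.
Column 3: 28 + 46 + 64 + 82 + 85 = 305.
Column 4: 94 + 37 + 40 + 88 + 76 = 335.
Column 5: 70 + 58 + 31 + 49 + 67 = 275.
Main diagonal: 61 + 55 + 64 + 88 + 67 = 335.
Anti-diagonal: 70 + 37 + 64 + 91 + 43 = 305.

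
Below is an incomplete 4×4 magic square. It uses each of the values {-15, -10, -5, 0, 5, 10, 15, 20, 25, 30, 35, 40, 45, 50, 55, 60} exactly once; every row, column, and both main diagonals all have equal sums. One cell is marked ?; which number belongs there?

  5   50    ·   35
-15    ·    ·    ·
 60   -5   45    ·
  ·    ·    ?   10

25

The 16 entries sum to 360, so each line sums to 360/4 = 90.
Row 1 must total 90; the given cells sum to 90, so (1,3) = 0.
The remaining cell in row 3 is (3,4) = 90 − 100 = -10.
Column 1 needs 90; the known cells sum to 50, so (4,1) = 40.
Column 4 must total 90; the given cells sum to 35, so (2,4) = 55.
Using main diagonal: 5 + 45 + 10 + ? → (2,2) = 90 − 60 = 30.
Anti-diagonal must total 90; the given cells sum to 70, so (2,3) = 20.
Column 2 needs 90; the known cells sum to 75, so (4,2) = 15.
From column 3, 90 − (0 + 20 + 45) gives (4,3) = 25.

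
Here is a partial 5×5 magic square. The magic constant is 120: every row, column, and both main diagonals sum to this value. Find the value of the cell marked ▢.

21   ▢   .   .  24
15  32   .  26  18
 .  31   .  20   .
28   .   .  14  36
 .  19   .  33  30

13

The remaining cell in row 2 is (2,3) = 120 − 91 = 29.
Using column 4: 26 + 20 + 14 + 33 + ? → (1,4) = 120 − 93 = 27.
The remaining cell in column 5 is (3,5) = 120 − 108 = 12.
Using main diagonal: 21 + 32 + 14 + 30 + ? → (3,3) = 120 − 97 = 23.
Using row 3: 31 + 23 + 20 + 12 + ? → (3,1) = 120 − 86 = 34.
From column 1, 120 − (21 + 15 + 34 + 28) gives (5,1) = 22.
Anti-diagonal must total 120; the given cells sum to 95, so (4,2) = 25.
Row 4 needs 120; the known cells sum to 103, so (4,3) = 17.
Row 5: 22 + 19 + 33 + 30 + ? = 120, so (5,3) = 16.
From column 2, 120 − (32 + 31 + 25 + 19) gives (1,2) = 13.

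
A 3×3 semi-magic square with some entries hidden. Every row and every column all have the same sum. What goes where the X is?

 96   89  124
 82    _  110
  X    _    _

131

Row 1 is complete and sums to 309; that is the magic constant.
Row 2 needs 309; the known cells sum to 192, so (2,2) = 117.
Column 1: 96 + 82 + ? = 309, so (3,1) = 131.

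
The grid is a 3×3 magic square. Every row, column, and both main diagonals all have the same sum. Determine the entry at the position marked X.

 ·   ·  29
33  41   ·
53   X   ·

Anti-diagonal is complete and sums to 123; that is the magic constant.
The remaining cell in row 2 is (2,3) = 123 − 74 = 49.
Using column 1: 33 + 53 + ? → (1,1) = 123 − 86 = 37.
Column 3: 29 + 49 + ? = 123, so (3,3) = 45.
Row 1: 37 + 29 + ? = 123, so (1,2) = 57.
From row 3, 123 − (53 + 45) gives (3,2) = 25.

25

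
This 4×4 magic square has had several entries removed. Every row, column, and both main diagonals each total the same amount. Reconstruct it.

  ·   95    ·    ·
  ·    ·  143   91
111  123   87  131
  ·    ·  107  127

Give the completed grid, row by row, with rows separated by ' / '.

139 95 115 103 / 119 99 143 91 / 111 123 87 131 / 83 135 107 127

Row 3 is already complete: 111 + 123 + 87 + 131 = 452, so that is the magic constant.
The remaining cell in column 3 is (1,3) = 452 − 337 = 115.
Column 4: 91 + 131 + 127 + ? = 452, so (1,4) = 103.
Anti-diagonal needs 452; the known cells sum to 369, so (4,1) = 83.
Row 1 needs 452; the known cells sum to 313, so (1,1) = 139.
Row 4 needs 452; the known cells sum to 317, so (4,2) = 135.
From column 1, 452 − (139 + 111 + 83) gives (2,1) = 119.
The remaining cell in column 2 is (2,2) = 452 − 353 = 99.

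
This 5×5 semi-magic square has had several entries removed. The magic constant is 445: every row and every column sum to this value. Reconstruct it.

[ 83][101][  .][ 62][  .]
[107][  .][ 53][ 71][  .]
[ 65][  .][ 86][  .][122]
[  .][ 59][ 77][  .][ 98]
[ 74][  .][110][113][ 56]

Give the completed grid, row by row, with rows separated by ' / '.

Row 5 needs 445; the known cells sum to 353, so (5,2) = 92.
Column 1 needs 445; the known cells sum to 329, so (4,1) = 116.
From column 3, 445 − (53 + 86 + 77 + 110) gives (1,3) = 119.
Row 1: 83 + 101 + 119 + 62 + ? = 445, so (1,5) = 80.
Row 4 must total 445; the given cells sum to 350, so (4,4) = 95.
Column 4: 62 + 71 + 95 + 113 + ? = 445, so (3,4) = 104.
Column 5 must total 445; the given cells sum to 356, so (2,5) = 89.
Row 2: 107 + 53 + 71 + 89 + ? = 445, so (2,2) = 125.
Using row 3: 65 + 86 + 104 + 122 + ? → (3,2) = 445 − 377 = 68.

83 101 119 62 80 / 107 125 53 71 89 / 65 68 86 104 122 / 116 59 77 95 98 / 74 92 110 113 56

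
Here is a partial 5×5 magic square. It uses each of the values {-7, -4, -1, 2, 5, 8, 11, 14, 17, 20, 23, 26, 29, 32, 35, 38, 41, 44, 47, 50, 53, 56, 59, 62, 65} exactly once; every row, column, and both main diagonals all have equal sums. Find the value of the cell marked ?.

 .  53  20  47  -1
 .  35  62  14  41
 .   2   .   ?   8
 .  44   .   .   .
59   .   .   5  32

The 25 entries sum to 725, so each line sums to 725/5 = 145.
Row 1 needs 145; the known cells sum to 119, so (1,1) = 26.
Row 2 needs 145; the known cells sum to 152, so (2,1) = -7.
Column 2 must total 145; the given cells sum to 134, so (5,2) = 11.
The remaining cell in column 5 is (4,5) = 145 − 80 = 65.
Anti-diagonal needs 145; the known cells sum to 116, so (3,3) = 29.
Row 5 must total 145; the given cells sum to 107, so (5,3) = 38.
Column 3: 20 + 62 + 29 + 38 + ? = 145, so (4,3) = -4.
From main diagonal, 145 − (26 + 35 + 29 + 32) gives (4,4) = 23.
Row 4: 44 + (-4) + 23 + 65 + ? = 145, so (4,1) = 17.
From column 1, 145 − (26 + (-7) + 17 + 59) gives (3,1) = 50.
Column 4 needs 145; the known cells sum to 89, so (3,4) = 56.

56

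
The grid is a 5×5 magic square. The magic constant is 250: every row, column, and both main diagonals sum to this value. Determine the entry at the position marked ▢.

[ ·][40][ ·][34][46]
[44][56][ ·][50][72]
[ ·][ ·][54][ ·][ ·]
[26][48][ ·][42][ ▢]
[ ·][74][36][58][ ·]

The remaining cell in row 2 is (2,3) = 250 − 222 = 28.
Column 2 needs 250; the known cells sum to 218, so (3,2) = 32.
Using column 4: 34 + 50 + 42 + 58 + ? → (3,4) = 250 − 184 = 66.
The remaining cell in anti-diagonal is (5,1) = 250 − 198 = 52.
The remaining cell in row 5 is (5,5) = 250 − 220 = 30.
Main diagonal must total 250; the given cells sum to 182, so (1,1) = 68.
Row 1: 68 + 40 + 34 + 46 + ? = 250, so (1,3) = 62.
Column 1: 68 + 44 + 26 + 52 + ? = 250, so (3,1) = 60.
From column 3, 250 − (62 + 28 + 54 + 36) gives (4,3) = 70.
The remaining cell in row 3 is (3,5) = 250 − 212 = 38.
Using row 4: 26 + 48 + 70 + 42 + ? → (4,5) = 250 − 186 = 64.

64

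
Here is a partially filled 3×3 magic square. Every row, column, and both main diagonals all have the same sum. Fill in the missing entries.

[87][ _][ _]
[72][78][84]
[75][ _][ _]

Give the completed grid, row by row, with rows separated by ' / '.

87 66 81 / 72 78 84 / 75 90 69

Row 2 is already complete: 72 + 78 + 84 = 234, so that is the magic constant.
The remaining cell in main diagonal is (3,3) = 234 − 165 = 69.
From anti-diagonal, 234 − (78 + 75) gives (1,3) = 81.
Row 1 needs 234; the known cells sum to 168, so (1,2) = 66.
Row 3 must total 234; the given cells sum to 144, so (3,2) = 90.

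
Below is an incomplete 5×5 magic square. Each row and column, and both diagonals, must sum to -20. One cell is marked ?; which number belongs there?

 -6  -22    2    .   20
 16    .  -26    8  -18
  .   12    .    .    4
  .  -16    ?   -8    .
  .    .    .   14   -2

18

From row 1, -20 − (-6 + (-22) + 2 + 20) gives (1,4) = -14.
From row 2, -20 − (16 + (-26) + 8 + (-18)) gives (2,2) = 0.
Using column 2: -22 + 0 + 12 + (-16) + ? → (5,2) = -20 − (-26) = 6.
Column 4 must total -20; the given cells sum to 0, so (3,4) = -20.
Column 5 must total -20; the given cells sum to 4, so (4,5) = -24.
From main diagonal, -20 − (-6 + 0 + (-8) + (-2)) gives (3,3) = -4.
From anti-diagonal, -20 − (20 + 8 + (-4) + (-16)) gives (5,1) = -28.
Row 3 must total -20; the given cells sum to -8, so (3,1) = -12.
Row 5: -28 + 6 + 14 + (-2) + ? = -20, so (5,3) = -10.
Column 1: -6 + 16 + (-12) + (-28) + ? = -20, so (4,1) = 10.
From column 3, -20 − (2 + (-26) + (-4) + (-10)) gives (4,3) = 18.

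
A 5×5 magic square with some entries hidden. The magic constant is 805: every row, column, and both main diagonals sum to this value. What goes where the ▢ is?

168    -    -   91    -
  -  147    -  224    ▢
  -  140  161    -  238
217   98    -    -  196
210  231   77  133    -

Row 5 must total 805; the given cells sum to 651, so (5,5) = 154.
From column 2, 805 − (147 + 140 + 98 + 231) gives (1,2) = 189.
From main diagonal, 805 − (168 + 147 + 161 + 154) gives (4,4) = 175.
The remaining cell in anti-diagonal is (1,5) = 805 − 693 = 112.
Row 1: 168 + 189 + 91 + 112 + ? = 805, so (1,3) = 245.
Row 4 must total 805; the given cells sum to 686, so (4,3) = 119.
Column 3 must total 805; the given cells sum to 602, so (2,3) = 203.
Column 4 must total 805; the given cells sum to 623, so (3,4) = 182.
From column 5, 805 − (112 + 238 + 196 + 154) gives (2,5) = 105.

105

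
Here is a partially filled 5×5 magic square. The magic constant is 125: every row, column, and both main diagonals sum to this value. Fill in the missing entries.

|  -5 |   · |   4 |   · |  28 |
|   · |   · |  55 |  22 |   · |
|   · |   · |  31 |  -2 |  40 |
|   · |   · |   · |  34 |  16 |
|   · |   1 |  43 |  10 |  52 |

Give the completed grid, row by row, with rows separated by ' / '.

-5 37 4 61 28 / 46 13 55 22 -11 / 7 49 31 -2 40 / 58 25 -8 34 16 / 19 1 43 10 52

Row 5 needs 125; the known cells sum to 106, so (5,1) = 19.
Column 3: 4 + 55 + 31 + 43 + ? = 125, so (4,3) = -8.
Column 4 needs 125; the known cells sum to 64, so (1,4) = 61.
Using column 5: 28 + 40 + 16 + 52 + ? → (2,5) = 125 − 136 = -11.
Using main diagonal: -5 + 31 + 34 + 52 + ? → (2,2) = 125 − 112 = 13.
Anti-diagonal must total 125; the given cells sum to 100, so (4,2) = 25.
Row 1 needs 125; the known cells sum to 88, so (1,2) = 37.
From row 2, 125 − (13 + 55 + 22 + (-11)) gives (2,1) = 46.
Row 4 needs 125; the known cells sum to 67, so (4,1) = 58.
Column 1: -5 + 46 + 58 + 19 + ? = 125, so (3,1) = 7.
Column 2: 37 + 13 + 25 + 1 + ? = 125, so (3,2) = 49.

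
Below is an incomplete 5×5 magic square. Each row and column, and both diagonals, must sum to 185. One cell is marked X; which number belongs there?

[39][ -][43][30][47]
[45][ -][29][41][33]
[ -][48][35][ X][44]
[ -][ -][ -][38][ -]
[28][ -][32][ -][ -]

Row 1: 39 + 43 + 30 + 47 + ? = 185, so (1,2) = 26.
Row 2: 45 + 29 + 41 + 33 + ? = 185, so (2,2) = 37.
Using column 3: 43 + 29 + 35 + 32 + ? → (4,3) = 185 − 139 = 46.
Using main diagonal: 39 + 37 + 35 + 38 + ? → (5,5) = 185 − 149 = 36.
The remaining cell in anti-diagonal is (4,2) = 185 − 151 = 34.
Column 2: 26 + 37 + 48 + 34 + ? = 185, so (5,2) = 40.
From column 5, 185 − (47 + 33 + 44 + 36) gives (4,5) = 25.
The remaining cell in row 4 is (4,1) = 185 − 143 = 42.
Row 5 must total 185; the given cells sum to 136, so (5,4) = 49.
Column 1: 39 + 45 + 42 + 28 + ? = 185, so (3,1) = 31.
Column 4: 30 + 41 + 38 + 49 + ? = 185, so (3,4) = 27.

27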